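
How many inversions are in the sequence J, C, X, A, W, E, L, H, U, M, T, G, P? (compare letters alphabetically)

Out-of-order pairs: 34

Sweep left to right; for each value list the smaller values that follow it:
J → C, A, E, H, G → 5
C → A → 1
X → A, W, E, L, H, U, M, T, G, P → 10
A → none → 0
W → E, L, H, U, M, T, G, P → 8
E → none → 0
L → H, G → 2
H → G → 1
U → M, T, G, P → 4
M → G → 1
T → G, P → 2
G → none → 0
P → none → 0
Sum: 5 + 1 + 10 + 0 + 8 + 0 + 2 + 1 + 4 + 1 + 2 + 0 + 0 = 34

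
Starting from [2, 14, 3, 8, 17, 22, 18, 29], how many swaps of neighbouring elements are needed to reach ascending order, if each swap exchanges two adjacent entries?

3

Each adjacent swap fixes exactly one inversion, so the minimum swap count equals the number of inversions.
Count inversions — for each element, later elements that are smaller:
2: none → 0
14: 3, 8 → 2
3: none → 0
8: none → 0
17: none → 0
22: 18 → 1
18: none → 0
29: none → 0
Total inversions: 0 + 2 + 0 + 0 + 0 + 1 + 0 + 0 = 3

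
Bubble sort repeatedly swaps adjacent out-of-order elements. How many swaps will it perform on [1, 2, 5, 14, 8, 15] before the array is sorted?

1 swap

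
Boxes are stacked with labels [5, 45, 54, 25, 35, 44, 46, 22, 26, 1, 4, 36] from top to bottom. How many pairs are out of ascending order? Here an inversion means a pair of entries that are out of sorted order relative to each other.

40

Sweep left to right; for each value list the smaller values that follow it:
5 → 1, 4 → 2
45 → 25, 35, 44, 22, 26, 1, 4, 36 → 8
54 → 25, 35, 44, 46, 22, 26, 1, 4, 36 → 9
25 → 22, 1, 4 → 3
35 → 22, 26, 1, 4 → 4
44 → 22, 26, 1, 4, 36 → 5
46 → 22, 26, 1, 4, 36 → 5
22 → 1, 4 → 2
26 → 1, 4 → 2
1 → none → 0
4 → none → 0
36 → none → 0
Sum: 2 + 8 + 9 + 3 + 4 + 5 + 5 + 2 + 2 + 0 + 0 + 0 = 40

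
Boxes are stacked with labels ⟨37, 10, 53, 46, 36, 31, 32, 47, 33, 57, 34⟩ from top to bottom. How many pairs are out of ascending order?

For each element, count later entries that are smaller:
37 → 10, 36, 31, 32, 33, 34 → 6
10 → none → 0
53 → 46, 36, 31, 32, 47, 33, 34 → 7
46 → 36, 31, 32, 33, 34 → 5
36 → 31, 32, 33, 34 → 4
31 → none → 0
32 → none → 0
47 → 33, 34 → 2
33 → none → 0
57 → 34 → 1
34 → none → 0
Sum: 6 + 0 + 7 + 5 + 4 + 0 + 0 + 2 + 0 + 1 + 0 = 25

25 out-of-order pairs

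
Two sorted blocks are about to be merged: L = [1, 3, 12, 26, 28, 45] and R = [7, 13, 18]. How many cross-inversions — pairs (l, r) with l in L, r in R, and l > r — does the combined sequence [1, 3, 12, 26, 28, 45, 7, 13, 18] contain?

10

For each element r of the right run, count left-run elements greater than r:
r = 7: 12, 26, 28, 45 → 4
r = 13: 26, 28, 45 → 3
r = 18: 26, 28, 45 → 3
Cross-inversions: 4 + 3 + 3 = 10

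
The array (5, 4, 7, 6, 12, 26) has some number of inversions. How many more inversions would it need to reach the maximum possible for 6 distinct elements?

13 inversions short

Maximum inversions for 6 distinct elements is C(6, 2) = 6·5/2 = 15.
Current inversions — for each element, count later smaller elements:
5: 1
4: 0
7: 1
6: 0
12: 0
26: 0
Current total: 1 + 0 + 1 + 0 + 0 + 0 = 2
Shortfall: 15 − 2 = 13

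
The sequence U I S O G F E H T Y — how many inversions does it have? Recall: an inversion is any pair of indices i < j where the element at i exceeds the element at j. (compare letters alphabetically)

Sweep left to right; for each value list the smaller values that follow it:
U: 8
I: 4
S: 5
O: 4
G: 2
F: 1
E: 0
H: 0
T: 0
Y: 0
Sum: 8 + 4 + 5 + 4 + 2 + 1 + 0 + 0 + 0 + 0 = 24

24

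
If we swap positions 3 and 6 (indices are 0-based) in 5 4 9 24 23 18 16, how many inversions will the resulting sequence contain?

2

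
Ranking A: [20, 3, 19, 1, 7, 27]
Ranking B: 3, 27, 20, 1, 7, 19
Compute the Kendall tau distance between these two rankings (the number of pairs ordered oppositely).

7

Assign each item its position (1..6) in the first ordering, then rewrite the second ordering as that position sequence:
positions: 20→1, 3→2, 19→3, 1→4, 7→5, 27→6
second ordering as positions: [2, 6, 1, 4, 5, 3]
Discordant pairs = inversions in this position sequence.
2: 1 → 1
6: 1, 4, 5, 3 → 4
1: 0
4: 3 → 1
5: 3 → 1
3: 0
Total: 1 + 4 + 0 + 1 + 1 + 0 = 7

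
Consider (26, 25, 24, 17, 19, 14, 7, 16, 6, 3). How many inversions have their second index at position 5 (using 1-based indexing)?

3

The element at index 5 is 19.
Elements before it: 26, 25, 24, 17
Those larger than 19: 26, 25, 24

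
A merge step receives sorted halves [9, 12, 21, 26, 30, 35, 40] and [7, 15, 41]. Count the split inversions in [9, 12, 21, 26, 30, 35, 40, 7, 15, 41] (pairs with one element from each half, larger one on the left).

12 split inversions

Take each right-half value and tally the left-half values above it:
r = 7: 9, 12, 21, 26, 30, 35, 40 → 7
r = 15: 21, 26, 30, 35, 40 → 5
r = 41: none → 0
Cross-inversions: 7 + 5 + 0 = 12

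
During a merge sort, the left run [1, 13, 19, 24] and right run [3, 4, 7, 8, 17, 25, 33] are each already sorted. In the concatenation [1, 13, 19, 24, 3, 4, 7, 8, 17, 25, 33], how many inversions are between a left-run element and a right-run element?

14 split inversions

Take each right-half value and tally the left-half values above it:
r = 3: 13, 19, 24 → 3
r = 4: 13, 19, 24 → 3
r = 7: 13, 19, 24 → 3
r = 8: 13, 19, 24 → 3
r = 17: 19, 24 → 2
r = 25: none → 0
r = 33: none → 0
Cross-inversions: 3 + 3 + 3 + 3 + 2 + 0 + 0 = 14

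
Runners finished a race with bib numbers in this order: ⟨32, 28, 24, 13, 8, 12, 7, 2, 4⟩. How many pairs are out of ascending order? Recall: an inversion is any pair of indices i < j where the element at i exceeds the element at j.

34

For each element, count later entries that are smaller:
32: 8
28: 7
24: 6
13: 5
8: 3
12: 3
7: 2
2: 0
4: 0
Sum: 8 + 7 + 6 + 5 + 3 + 3 + 2 + 0 + 0 = 34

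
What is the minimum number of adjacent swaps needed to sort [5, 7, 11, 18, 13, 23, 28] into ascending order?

1

Each adjacent swap fixes exactly one inversion, so the minimum swap count equals the number of inversions.
Count inversions — for each element, later elements that are smaller:
5: none → 0
7: none → 0
11: none → 0
18: 13 → 1
13: none → 0
23: none → 0
28: none → 0
Total inversions: 0 + 0 + 0 + 1 + 0 + 0 + 0 = 1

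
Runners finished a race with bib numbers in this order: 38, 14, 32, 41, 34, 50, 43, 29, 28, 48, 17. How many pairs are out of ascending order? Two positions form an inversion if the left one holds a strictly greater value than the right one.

28

Sweep left to right; for each value list the smaller values that follow it:
38 → 14, 32, 34, 29, 28, 17 → 6
14 → none → 0
32 → 29, 28, 17 → 3
41 → 34, 29, 28, 17 → 4
34 → 29, 28, 17 → 3
50 → 43, 29, 28, 48, 17 → 5
43 → 29, 28, 17 → 3
29 → 28, 17 → 2
28 → 17 → 1
48 → 17 → 1
17 → none → 0
Sum: 6 + 0 + 3 + 4 + 3 + 5 + 3 + 2 + 1 + 1 + 0 = 28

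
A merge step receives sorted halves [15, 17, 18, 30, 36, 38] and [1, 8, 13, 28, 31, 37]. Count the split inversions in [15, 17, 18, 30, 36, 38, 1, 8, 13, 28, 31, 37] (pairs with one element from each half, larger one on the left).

Count, for every r in R, how many entries of L exceed r:
r = 1: 15, 17, 18, 30, 36, 38 → 6
r = 8: 15, 17, 18, 30, 36, 38 → 6
r = 13: 15, 17, 18, 30, 36, 38 → 6
r = 28: 30, 36, 38 → 3
r = 31: 36, 38 → 2
r = 37: 38 → 1
Cross-inversions: 6 + 6 + 6 + 3 + 2 + 1 = 24

24 split inversions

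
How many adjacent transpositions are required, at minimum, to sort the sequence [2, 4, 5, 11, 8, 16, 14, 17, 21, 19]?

3 adjacent swaps

Minimum adjacent swaps = number of inversions (each swap of adjacent out-of-order elements removes one inversion and no swap can remove more).
Count inversions — for each element, later elements that are smaller:
2: none → 0
4: none → 0
5: none → 0
11: 8 → 1
8: none → 0
16: 14 → 1
14: none → 0
17: none → 0
21: 19 → 1
19: none → 0
Total inversions: 0 + 0 + 0 + 1 + 0 + 1 + 0 + 0 + 1 + 0 = 3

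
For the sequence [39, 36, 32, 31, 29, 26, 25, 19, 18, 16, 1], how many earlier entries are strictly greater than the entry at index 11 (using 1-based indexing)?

10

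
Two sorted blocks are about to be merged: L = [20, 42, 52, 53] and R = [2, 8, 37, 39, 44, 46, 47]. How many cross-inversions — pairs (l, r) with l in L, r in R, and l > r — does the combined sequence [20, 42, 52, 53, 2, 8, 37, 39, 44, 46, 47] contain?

20

Count, for every r in R, how many entries of L exceed r:
r = 2: 20, 42, 52, 53 → 4
r = 8: 20, 42, 52, 53 → 4
r = 37: 42, 52, 53 → 3
r = 39: 42, 52, 53 → 3
r = 44: 52, 53 → 2
r = 46: 52, 53 → 2
r = 47: 52, 53 → 2
Cross-inversions: 4 + 4 + 3 + 3 + 2 + 2 + 2 = 20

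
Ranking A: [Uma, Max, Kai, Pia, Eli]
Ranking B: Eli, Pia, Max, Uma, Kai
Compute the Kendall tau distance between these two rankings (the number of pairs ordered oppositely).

There are 8 discordant pairs.

Assign each item its position (1..5) in the first ordering, then rewrite the second ordering as that position sequence:
positions: Uma→1, Max→2, Kai→3, Pia→4, Eli→5
second ordering as positions: [5, 4, 2, 1, 3]
Discordant pairs = inversions in this position sequence.
5: 4, 2, 1, 3 → 4
4: 2, 1, 3 → 3
2: 1 → 1
1: 0
3: 0
Total: 4 + 3 + 1 + 0 + 0 = 8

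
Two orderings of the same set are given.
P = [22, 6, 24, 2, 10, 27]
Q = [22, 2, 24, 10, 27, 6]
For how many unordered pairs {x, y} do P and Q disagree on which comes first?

5

Assign each item its position (1..6) in the first ordering, then rewrite the second ordering as that position sequence:
positions: 22→1, 6→2, 24→3, 2→4, 10→5, 27→6
second ordering as positions: [1, 4, 3, 5, 6, 2]
Discordant pairs = inversions in this position sequence.
1: 0
4: 3, 2 → 2
3: 2 → 1
5: 2 → 1
6: 2 → 1
2: 0
Total: 0 + 2 + 1 + 1 + 1 + 0 = 5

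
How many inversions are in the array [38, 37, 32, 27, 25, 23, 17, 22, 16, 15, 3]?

Sweep left to right; for each value list the smaller values that follow it:
38 → 37, 32, 27, 25, 23, 17, 22, 16, 15, 3 → 10
37 → 32, 27, 25, 23, 17, 22, 16, 15, 3 → 9
32 → 27, 25, 23, 17, 22, 16, 15, 3 → 8
27 → 25, 23, 17, 22, 16, 15, 3 → 7
25 → 23, 17, 22, 16, 15, 3 → 6
23 → 17, 22, 16, 15, 3 → 5
17 → 16, 15, 3 → 3
22 → 16, 15, 3 → 3
16 → 15, 3 → 2
15 → 3 → 1
3 → none → 0
Sum: 10 + 9 + 8 + 7 + 6 + 5 + 3 + 3 + 2 + 1 + 0 = 54

54 inversions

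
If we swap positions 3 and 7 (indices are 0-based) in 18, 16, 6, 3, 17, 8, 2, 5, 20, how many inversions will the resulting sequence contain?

Positions 3 and 7 hold 3 and 5; after swapping, the array is [18, 16, 6, 5, 17, 8, 2, 3, 20].
Sweep left to right; for each value list the smaller values that follow it:
18 → 16, 6, 5, 17, 8, 2, 3 → 7
16 → 6, 5, 8, 2, 3 → 5
6 → 5, 2, 3 → 3
5 → 2, 3 → 2
17 → 8, 2, 3 → 3
8 → 2, 3 → 2
2 → none → 0
3 → none → 0
20 → none → 0
Sum: 7 + 5 + 3 + 2 + 3 + 2 + 0 + 0 + 0 = 22

22 inversions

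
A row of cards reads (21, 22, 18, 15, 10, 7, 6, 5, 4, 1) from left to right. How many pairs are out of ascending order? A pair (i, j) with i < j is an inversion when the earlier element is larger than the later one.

Sweep left to right; for each value list the smaller values that follow it:
21 → 18, 15, 10, 7, 6, 5, 4, 1 → 8
22 → 18, 15, 10, 7, 6, 5, 4, 1 → 8
18 → 15, 10, 7, 6, 5, 4, 1 → 7
15 → 10, 7, 6, 5, 4, 1 → 6
10 → 7, 6, 5, 4, 1 → 5
7 → 6, 5, 4, 1 → 4
6 → 5, 4, 1 → 3
5 → 4, 1 → 2
4 → 1 → 1
1 → none → 0
Sum: 8 + 8 + 7 + 6 + 5 + 4 + 3 + 2 + 1 + 0 = 44

Inversions: 44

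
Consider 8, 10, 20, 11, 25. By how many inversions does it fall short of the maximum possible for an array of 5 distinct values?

Maximum inversions for 5 distinct elements is C(5, 2) = 5·4/2 = 10.
Current inversions — for each element, count later smaller elements:
8: 0
10: 0
20: 1
11: 0
25: 0
Current total: 0 + 0 + 1 + 0 + 0 = 1
Shortfall: 10 − 1 = 9

9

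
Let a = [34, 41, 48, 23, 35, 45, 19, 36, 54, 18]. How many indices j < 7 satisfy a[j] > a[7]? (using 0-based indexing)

3

The element at index 7 is 36.
Elements before it: 34, 41, 48, 23, 35, 45, 19
Those larger than 36: 41, 48, 45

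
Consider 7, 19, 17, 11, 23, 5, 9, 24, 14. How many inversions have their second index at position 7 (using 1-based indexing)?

4

The element at index 7 is 9.
Elements before it: 7, 19, 17, 11, 23, 5
Those larger than 9: 19, 17, 11, 23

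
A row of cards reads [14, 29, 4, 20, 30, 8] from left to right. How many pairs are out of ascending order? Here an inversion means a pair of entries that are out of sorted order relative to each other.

There are 7 out-of-order pairs.

Count, for each position, how many later elements it exceeds:
14: 2
29: 3
4: 0
20: 1
30: 1
8: 0
Sum: 2 + 3 + 0 + 1 + 1 + 0 = 7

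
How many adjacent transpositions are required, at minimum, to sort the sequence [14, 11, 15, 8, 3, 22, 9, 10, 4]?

Each adjacent swap fixes exactly one inversion, so the minimum swap count equals the number of inversions.
Count inversions — for each element, later elements that are smaller:
14: 11, 8, 3, 9, 10, 4 → 6
11: 8, 3, 9, 10, 4 → 5
15: 8, 3, 9, 10, 4 → 5
8: 3, 4 → 2
3: none → 0
22: 9, 10, 4 → 3
9: 4 → 1
10: 4 → 1
4: none → 0
Total inversions: 6 + 5 + 5 + 2 + 0 + 3 + 1 + 1 + 0 = 23

23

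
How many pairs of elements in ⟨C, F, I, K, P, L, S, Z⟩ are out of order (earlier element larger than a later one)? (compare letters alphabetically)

1

Element-by-element contributions:
C: 0
F: 0
I: 0
K: 0
P: 1
L: 0
S: 0
Z: 0
Sum: 0 + 0 + 0 + 0 + 1 + 0 + 0 + 0 = 1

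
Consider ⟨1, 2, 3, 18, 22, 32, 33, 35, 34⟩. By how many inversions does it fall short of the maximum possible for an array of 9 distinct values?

35

Maximum inversions for 9 distinct elements is C(9, 2) = 9·8/2 = 36.
Current inversions — for each element, count later smaller elements:
1: 0
2: 0
3: 0
18: 0
22: 0
32: 0
33: 0
35: 1
34: 0
Current total: 0 + 0 + 0 + 0 + 0 + 0 + 0 + 1 + 0 = 1
Shortfall: 36 − 1 = 35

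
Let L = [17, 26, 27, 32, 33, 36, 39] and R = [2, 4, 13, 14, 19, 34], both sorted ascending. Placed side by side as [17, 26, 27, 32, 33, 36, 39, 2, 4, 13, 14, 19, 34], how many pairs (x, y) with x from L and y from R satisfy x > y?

Count, for every r in R, how many entries of L exceed r:
r = 2: 17, 26, 27, 32, 33, 36, 39 → 7
r = 4: 17, 26, 27, 32, 33, 36, 39 → 7
r = 13: 17, 26, 27, 32, 33, 36, 39 → 7
r = 14: 17, 26, 27, 32, 33, 36, 39 → 7
r = 19: 26, 27, 32, 33, 36, 39 → 6
r = 34: 36, 39 → 2
Cross-inversions: 7 + 7 + 7 + 7 + 6 + 2 = 36

There are 36 split inversions.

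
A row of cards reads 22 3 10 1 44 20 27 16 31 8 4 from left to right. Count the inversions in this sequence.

28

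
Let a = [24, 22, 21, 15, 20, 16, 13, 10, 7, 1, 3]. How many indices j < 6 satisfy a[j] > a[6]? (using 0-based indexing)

The element at index 6 is 13.
Elements before it: 24, 22, 21, 15, 20, 16
Those larger than 13: 24, 22, 21, 15, 20, 16

6 such elements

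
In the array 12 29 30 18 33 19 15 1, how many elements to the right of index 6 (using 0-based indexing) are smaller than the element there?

1 such element

The element at index 6 is 15.
Elements after it: 1
Those smaller than 15: 1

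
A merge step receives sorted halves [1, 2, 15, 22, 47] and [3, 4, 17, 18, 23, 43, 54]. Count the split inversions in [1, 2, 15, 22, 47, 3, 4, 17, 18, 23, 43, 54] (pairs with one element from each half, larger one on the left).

Cross-inversions: 12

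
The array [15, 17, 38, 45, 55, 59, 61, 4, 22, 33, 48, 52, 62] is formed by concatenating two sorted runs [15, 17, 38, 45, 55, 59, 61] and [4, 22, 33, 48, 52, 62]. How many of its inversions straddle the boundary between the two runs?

For each element r of the right run, count left-run elements greater than r:
r = 4: 15, 17, 38, 45, 55, 59, 61 → 7
r = 22: 38, 45, 55, 59, 61 → 5
r = 33: 38, 45, 55, 59, 61 → 5
r = 48: 55, 59, 61 → 3
r = 52: 55, 59, 61 → 3
r = 62: none → 0
Cross-inversions: 7 + 5 + 5 + 3 + 3 + 0 = 23

There are 23 cross-inversions.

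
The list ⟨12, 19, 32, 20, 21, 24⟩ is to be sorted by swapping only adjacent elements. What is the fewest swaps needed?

Minimum adjacent swaps = number of inversions (each swap of adjacent out-of-order elements removes one inversion and no swap can remove more).
Count inversions — for each element, later elements that are smaller:
12: none → 0
19: none → 0
32: 20, 21, 24 → 3
20: none → 0
21: none → 0
24: none → 0
Total inversions: 0 + 0 + 3 + 0 + 0 + 0 = 3

3 swaps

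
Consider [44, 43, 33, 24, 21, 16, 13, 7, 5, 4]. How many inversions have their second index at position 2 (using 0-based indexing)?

The element at index 2 is 33.
Elements before it: 44, 43
Those larger than 33: 44, 43

2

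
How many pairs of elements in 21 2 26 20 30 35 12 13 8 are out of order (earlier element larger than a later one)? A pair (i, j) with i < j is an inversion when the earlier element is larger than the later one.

Count, for each position, how many later elements it exceeds:
21 → 2, 20, 12, 13, 8 → 5
2 → none → 0
26 → 20, 12, 13, 8 → 4
20 → 12, 13, 8 → 3
30 → 12, 13, 8 → 3
35 → 12, 13, 8 → 3
12 → 8 → 1
13 → 8 → 1
8 → none → 0
Sum: 5 + 0 + 4 + 3 + 3 + 3 + 1 + 1 + 0 = 20

20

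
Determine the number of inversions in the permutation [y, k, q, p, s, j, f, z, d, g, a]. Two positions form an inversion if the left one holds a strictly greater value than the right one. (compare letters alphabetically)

Count, for each position, how many later elements it exceeds:
y → k, q, p, s, j, f, d, g, a → 9
k → j, f, d, g, a → 5
q → p, j, f, d, g, a → 6
p → j, f, d, g, a → 5
s → j, f, d, g, a → 5
j → f, d, g, a → 4
f → d, a → 2
z → d, g, a → 3
d → a → 1
g → a → 1
a → none → 0
Sum: 9 + 5 + 6 + 5 + 5 + 4 + 2 + 3 + 1 + 1 + 0 = 41

Out-of-order pairs: 41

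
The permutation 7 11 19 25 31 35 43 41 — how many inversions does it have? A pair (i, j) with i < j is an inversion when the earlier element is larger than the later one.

1

Count, for each position, how many later elements it exceeds:
7: 0
11: 0
19: 0
25: 0
31: 0
35: 0
43: 1
41: 0
Sum: 0 + 0 + 0 + 0 + 0 + 0 + 1 + 0 = 1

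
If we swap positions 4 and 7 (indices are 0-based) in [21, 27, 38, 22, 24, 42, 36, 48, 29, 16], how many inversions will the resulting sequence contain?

Positions 4 and 7 hold 24 and 48; after swapping, the array is [21, 27, 38, 22, 48, 42, 36, 24, 29, 16].
Sweep left to right; for each value list the smaller values that follow it:
21 → 16 → 1
27 → 22, 24, 16 → 3
38 → 22, 36, 24, 29, 16 → 5
22 → 16 → 1
48 → 42, 36, 24, 29, 16 → 5
42 → 36, 24, 29, 16 → 4
36 → 24, 29, 16 → 3
24 → 16 → 1
29 → 16 → 1
16 → none → 0
Sum: 1 + 3 + 5 + 1 + 5 + 4 + 3 + 1 + 1 + 0 = 24

24 inversions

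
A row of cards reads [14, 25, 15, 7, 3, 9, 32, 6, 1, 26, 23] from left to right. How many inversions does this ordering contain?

Sweep left to right; for each value list the smaller values that follow it:
14: 5
25: 7
15: 5
7: 3
3: 1
9: 2
32: 4
6: 1
1: 0
26: 1
23: 0
Sum: 5 + 7 + 5 + 3 + 1 + 2 + 4 + 1 + 0 + 1 + 0 = 29

29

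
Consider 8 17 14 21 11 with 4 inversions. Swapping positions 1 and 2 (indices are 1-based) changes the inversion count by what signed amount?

+1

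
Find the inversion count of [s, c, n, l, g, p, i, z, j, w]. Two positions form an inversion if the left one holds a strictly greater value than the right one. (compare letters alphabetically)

Inversions: 18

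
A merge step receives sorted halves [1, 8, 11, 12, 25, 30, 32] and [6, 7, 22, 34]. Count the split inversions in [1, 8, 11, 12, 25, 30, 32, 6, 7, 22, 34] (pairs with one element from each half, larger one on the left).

Take each right-half value and tally the left-half values above it:
r = 6: 8, 11, 12, 25, 30, 32 → 6
r = 7: 8, 11, 12, 25, 30, 32 → 6
r = 22: 25, 30, 32 → 3
r = 34: none → 0
Cross-inversions: 6 + 6 + 3 + 0 = 15

15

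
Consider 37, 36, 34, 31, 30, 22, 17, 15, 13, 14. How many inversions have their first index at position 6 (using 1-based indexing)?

The element at index 6 is 22.
Elements after it: 17, 15, 13, 14
Those smaller than 22: 17, 15, 13, 14

4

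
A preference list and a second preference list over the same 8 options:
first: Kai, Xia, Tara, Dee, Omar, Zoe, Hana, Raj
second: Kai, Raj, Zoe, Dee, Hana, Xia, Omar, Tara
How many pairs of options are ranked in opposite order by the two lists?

16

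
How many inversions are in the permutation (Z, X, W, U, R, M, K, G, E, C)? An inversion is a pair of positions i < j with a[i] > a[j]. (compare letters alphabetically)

45 inversions

Count, for each position, how many later elements it exceeds:
Z: 9
X: 8
W: 7
U: 6
R: 5
M: 4
K: 3
G: 2
E: 1
C: 0
Sum: 9 + 8 + 7 + 6 + 5 + 4 + 3 + 2 + 1 + 0 = 45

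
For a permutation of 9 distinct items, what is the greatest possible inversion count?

A reversed (strictly descending) arrangement makes every pair an inversion, giving C(9, 2) inversions.
C(9, 2) = 9·8/2 = 36

Inversions: 36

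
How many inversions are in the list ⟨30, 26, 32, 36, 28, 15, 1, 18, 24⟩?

25 inversions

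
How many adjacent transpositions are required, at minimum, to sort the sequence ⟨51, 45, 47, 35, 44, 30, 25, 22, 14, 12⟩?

43

Minimum adjacent swaps = number of inversions (each swap of adjacent out-of-order elements removes one inversion and no swap can remove more).
Count inversions — for each element, later elements that are smaller:
51: 45, 47, 35, 44, 30, 25, 22, 14, 12 → 9
45: 35, 44, 30, 25, 22, 14, 12 → 7
47: 35, 44, 30, 25, 22, 14, 12 → 7
35: 30, 25, 22, 14, 12 → 5
44: 30, 25, 22, 14, 12 → 5
30: 25, 22, 14, 12 → 4
25: 22, 14, 12 → 3
22: 14, 12 → 2
14: 12 → 1
12: none → 0
Total inversions: 9 + 7 + 7 + 5 + 5 + 4 + 3 + 2 + 1 + 0 = 43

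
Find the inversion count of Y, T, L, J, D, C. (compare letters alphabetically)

Inversions: 15

Count, for each position, how many later elements it exceeds:
Y: 5
T: 4
L: 3
J: 2
D: 1
C: 0
Sum: 5 + 4 + 3 + 2 + 1 + 0 = 15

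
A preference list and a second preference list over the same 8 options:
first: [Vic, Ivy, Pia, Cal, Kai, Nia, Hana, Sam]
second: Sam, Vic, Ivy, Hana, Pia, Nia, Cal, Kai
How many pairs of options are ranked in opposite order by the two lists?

Assign each item its position (1..8) in the first ordering, then rewrite the second ordering as that position sequence:
positions: Vic→1, Ivy→2, Pia→3, Cal→4, Kai→5, Nia→6, Hana→7, Sam→8
second ordering as positions: [8, 1, 2, 7, 3, 6, 4, 5]
Discordant pairs = inversions in this position sequence.
8: 1, 2, 7, 3, 6, 4, 5 → 7
1: 0
2: 0
7: 3, 6, 4, 5 → 4
3: 0
6: 4, 5 → 2
4: 0
5: 0
Total: 7 + 0 + 0 + 4 + 0 + 2 + 0 + 0 = 13

Pairs: 13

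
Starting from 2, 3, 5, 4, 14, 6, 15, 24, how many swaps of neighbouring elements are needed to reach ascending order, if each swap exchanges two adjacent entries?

2 swaps

Minimum adjacent swaps = number of inversions (each swap of adjacent out-of-order elements removes one inversion and no swap can remove more).
Count inversions — for each element, later elements that are smaller:
2: none → 0
3: none → 0
5: 4 → 1
4: none → 0
14: 6 → 1
6: none → 0
15: none → 0
24: none → 0
Total inversions: 0 + 0 + 1 + 0 + 1 + 0 + 0 + 0 = 2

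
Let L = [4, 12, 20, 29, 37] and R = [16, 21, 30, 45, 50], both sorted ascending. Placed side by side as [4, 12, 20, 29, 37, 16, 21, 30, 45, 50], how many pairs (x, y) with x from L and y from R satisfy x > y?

Split inversions: 6

For each element r of the right run, count left-run elements greater than r:
r = 16: 20, 29, 37 → 3
r = 21: 29, 37 → 2
r = 30: 37 → 1
r = 45: none → 0
r = 50: none → 0
Cross-inversions: 3 + 2 + 1 + 0 + 0 = 6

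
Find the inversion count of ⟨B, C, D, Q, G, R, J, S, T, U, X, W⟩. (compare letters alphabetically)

4 inversions

Element-by-element contributions:
B → none → 0
C → none → 0
D → none → 0
Q → G, J → 2
G → none → 0
R → J → 1
J → none → 0
S → none → 0
T → none → 0
U → none → 0
X → W → 1
W → none → 0
Sum: 0 + 0 + 0 + 2 + 0 + 1 + 0 + 0 + 0 + 0 + 1 + 0 = 4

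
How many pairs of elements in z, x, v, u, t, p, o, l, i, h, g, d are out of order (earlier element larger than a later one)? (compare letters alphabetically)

66

Count, for each position, how many later elements it exceeds:
z → x, v, u, t, p, o, l, i, h, g, d → 11
x → v, u, t, p, o, l, i, h, g, d → 10
v → u, t, p, o, l, i, h, g, d → 9
u → t, p, o, l, i, h, g, d → 8
t → p, o, l, i, h, g, d → 7
p → o, l, i, h, g, d → 6
o → l, i, h, g, d → 5
l → i, h, g, d → 4
i → h, g, d → 3
h → g, d → 2
g → d → 1
d → none → 0
Sum: 11 + 10 + 9 + 8 + 7 + 6 + 5 + 4 + 3 + 2 + 1 + 0 = 66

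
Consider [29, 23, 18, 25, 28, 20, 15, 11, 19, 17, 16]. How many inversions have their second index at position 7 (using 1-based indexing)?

The element at index 7 is 15.
Elements before it: 29, 23, 18, 25, 28, 20
Those larger than 15: 29, 23, 18, 25, 28, 20

6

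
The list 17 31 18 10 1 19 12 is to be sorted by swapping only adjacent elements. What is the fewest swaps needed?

Swaps: 13

Minimum adjacent swaps = number of inversions (each swap of adjacent out-of-order elements removes one inversion and no swap can remove more).
Count inversions — for each element, later elements that are smaller:
17: 10, 1, 12 → 3
31: 18, 10, 1, 19, 12 → 5
18: 10, 1, 12 → 3
10: 1 → 1
1: none → 0
19: 12 → 1
12: none → 0
Total inversions: 3 + 5 + 3 + 1 + 0 + 1 + 0 = 13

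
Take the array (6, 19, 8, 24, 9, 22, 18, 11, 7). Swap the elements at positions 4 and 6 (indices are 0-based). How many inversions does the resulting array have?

19 inversions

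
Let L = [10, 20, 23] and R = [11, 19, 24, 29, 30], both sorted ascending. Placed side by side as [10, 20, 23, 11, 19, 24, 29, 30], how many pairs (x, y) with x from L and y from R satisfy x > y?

For each element r of the right run, count left-run elements greater than r:
r = 11: 20, 23 → 2
r = 19: 20, 23 → 2
r = 24: none → 0
r = 29: none → 0
r = 30: none → 0
Cross-inversions: 2 + 2 + 0 + 0 + 0 = 4

4 split inversions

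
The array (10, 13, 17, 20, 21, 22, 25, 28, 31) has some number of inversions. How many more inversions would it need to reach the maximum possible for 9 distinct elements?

36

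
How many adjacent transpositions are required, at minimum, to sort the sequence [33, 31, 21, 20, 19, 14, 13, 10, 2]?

36 swaps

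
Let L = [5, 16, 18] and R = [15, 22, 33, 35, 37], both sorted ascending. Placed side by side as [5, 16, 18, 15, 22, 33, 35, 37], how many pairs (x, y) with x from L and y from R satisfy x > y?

Take each right-half value and tally the left-half values above it:
r = 15: 16, 18 → 2
r = 22: none → 0
r = 33: none → 0
r = 35: none → 0
r = 37: none → 0
Cross-inversions: 2 + 0 + 0 + 0 + 0 = 2

Split inversions: 2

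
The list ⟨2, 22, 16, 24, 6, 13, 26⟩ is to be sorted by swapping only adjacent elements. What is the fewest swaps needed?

Each adjacent swap fixes exactly one inversion, so the minimum swap count equals the number of inversions.
Count inversions — for each element, later elements that are smaller:
2: none → 0
22: 16, 6, 13 → 3
16: 6, 13 → 2
24: 6, 13 → 2
6: none → 0
13: none → 0
26: none → 0
Total inversions: 0 + 3 + 2 + 2 + 0 + 0 + 0 = 7

7 adjacent swaps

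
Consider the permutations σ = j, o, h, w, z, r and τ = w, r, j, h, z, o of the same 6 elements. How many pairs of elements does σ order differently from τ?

9

Assign each item its position (1..6) in the first ordering, then rewrite the second ordering as that position sequence:
positions: j→1, o→2, h→3, w→4, z→5, r→6
second ordering as positions: [4, 6, 1, 3, 5, 2]
Discordant pairs = inversions in this position sequence.
4: 1, 3, 2 → 3
6: 1, 3, 5, 2 → 4
1: 0
3: 2 → 1
5: 2 → 1
2: 0
Total: 3 + 4 + 0 + 1 + 1 + 0 = 9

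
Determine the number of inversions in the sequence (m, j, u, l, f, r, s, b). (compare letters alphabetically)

16

Element-by-element contributions:
m: 4
j: 2
u: 5
l: 2
f: 1
r: 1
s: 1
b: 0
Sum: 4 + 2 + 5 + 2 + 1 + 1 + 1 + 0 = 16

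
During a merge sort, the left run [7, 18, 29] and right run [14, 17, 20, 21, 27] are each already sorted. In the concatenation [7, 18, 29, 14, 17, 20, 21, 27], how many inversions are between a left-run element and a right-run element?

Count, for every r in R, how many entries of L exceed r:
r = 14: 18, 29 → 2
r = 17: 18, 29 → 2
r = 20: 29 → 1
r = 21: 29 → 1
r = 27: 29 → 1
Cross-inversions: 2 + 2 + 1 + 1 + 1 = 7

7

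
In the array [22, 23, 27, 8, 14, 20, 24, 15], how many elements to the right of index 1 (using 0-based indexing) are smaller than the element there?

The element at index 1 is 23.
Elements after it: 27, 8, 14, 20, 24, 15
Those smaller than 23: 8, 14, 20, 15

4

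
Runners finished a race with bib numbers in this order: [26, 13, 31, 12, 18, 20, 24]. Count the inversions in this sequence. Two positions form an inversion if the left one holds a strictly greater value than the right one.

Inversion pairs (indices are 0-based):
(0,1): 26 > 13
(0,3): 26 > 12
(0,4): 26 > 18
(0,5): 26 > 20
(0,6): 26 > 24
(1,3): 13 > 12
(2,3): 31 > 12
(2,4): 31 > 18
(2,5): 31 > 20
(2,6): 31 > 24
That's 10 pairs.

10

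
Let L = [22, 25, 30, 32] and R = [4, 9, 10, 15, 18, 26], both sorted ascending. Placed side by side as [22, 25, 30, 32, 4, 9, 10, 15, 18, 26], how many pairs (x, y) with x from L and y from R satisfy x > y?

22

Take each right-half value and tally the left-half values above it:
r = 4: 22, 25, 30, 32 → 4
r = 9: 22, 25, 30, 32 → 4
r = 10: 22, 25, 30, 32 → 4
r = 15: 22, 25, 30, 32 → 4
r = 18: 22, 25, 30, 32 → 4
r = 26: 30, 32 → 2
Cross-inversions: 4 + 4 + 4 + 4 + 4 + 2 = 22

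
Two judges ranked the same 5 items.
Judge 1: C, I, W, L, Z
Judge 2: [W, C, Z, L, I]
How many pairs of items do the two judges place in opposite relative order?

Assign each item its position (1..5) in the first ordering, then rewrite the second ordering as that position sequence:
positions: C→1, I→2, W→3, L→4, Z→5
second ordering as positions: [3, 1, 5, 4, 2]
Discordant pairs = inversions in this position sequence.
3: 1, 2 → 2
1: 0
5: 4, 2 → 2
4: 2 → 1
2: 0
Total: 2 + 0 + 2 + 1 + 0 = 5

5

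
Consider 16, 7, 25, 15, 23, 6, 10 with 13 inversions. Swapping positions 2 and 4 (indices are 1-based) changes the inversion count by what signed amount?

Positions 2 and 4 hold 7 and 15; after swapping, the array is [16, 15, 25, 7, 23, 6, 10].
For each element, count later entries that are smaller:
16 → 15, 7, 6, 10 → 4
15 → 7, 6, 10 → 3
25 → 7, 23, 6, 10 → 4
7 → 6 → 1
23 → 6, 10 → 2
6 → none → 0
10 → none → 0
Sum: 4 + 3 + 4 + 1 + 2 + 0 + 0 = 14
Change: 14 − 13 = +1

+1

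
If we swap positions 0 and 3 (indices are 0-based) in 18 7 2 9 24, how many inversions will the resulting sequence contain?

Positions 0 and 3 hold 18 and 9; after swapping, the array is [9, 7, 2, 18, 24].
Element-by-element contributions:
9 → 7, 2 → 2
7 → 2 → 1
2 → none → 0
18 → none → 0
24 → none → 0
Sum: 2 + 1 + 0 + 0 + 0 = 3

3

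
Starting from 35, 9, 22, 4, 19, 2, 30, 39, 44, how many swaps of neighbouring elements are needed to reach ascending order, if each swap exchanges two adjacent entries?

13

Minimum adjacent swaps = number of inversions (each swap of adjacent out-of-order elements removes one inversion and no swap can remove more).
Count inversions — for each element, later elements that are smaller:
35: 9, 22, 4, 19, 2, 30 → 6
9: 4, 2 → 2
22: 4, 19, 2 → 3
4: 2 → 1
19: 2 → 1
2: none → 0
30: none → 0
39: none → 0
44: none → 0
Total inversions: 6 + 2 + 3 + 1 + 1 + 0 + 0 + 0 + 0 = 13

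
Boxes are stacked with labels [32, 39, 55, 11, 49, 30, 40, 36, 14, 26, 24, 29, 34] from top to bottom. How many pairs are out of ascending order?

Count, for each position, how many later elements it exceeds:
32 → 11, 30, 14, 26, 24, 29 → 6
39 → 11, 30, 36, 14, 26, 24, 29, 34 → 8
55 → 11, 49, 30, 40, 36, 14, 26, 24, 29, 34 → 10
11 → none → 0
49 → 30, 40, 36, 14, 26, 24, 29, 34 → 8
30 → 14, 26, 24, 29 → 4
40 → 36, 14, 26, 24, 29, 34 → 6
36 → 14, 26, 24, 29, 34 → 5
14 → none → 0
26 → 24 → 1
24 → none → 0
29 → none → 0
34 → none → 0
Sum: 6 + 8 + 10 + 0 + 8 + 4 + 6 + 5 + 0 + 1 + 0 + 0 + 0 = 48

48 inversions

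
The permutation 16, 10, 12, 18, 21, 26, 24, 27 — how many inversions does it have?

3

Element-by-element contributions:
16 → 10, 12 → 2
10 → none → 0
12 → none → 0
18 → none → 0
21 → none → 0
26 → 24 → 1
24 → none → 0
27 → none → 0
Sum: 2 + 0 + 0 + 0 + 0 + 1 + 0 + 0 = 3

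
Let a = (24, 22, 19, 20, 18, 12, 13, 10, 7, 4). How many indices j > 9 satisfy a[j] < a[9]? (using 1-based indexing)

The element at index 9 is 7.
Elements after it: 4
Those smaller than 7: 4

1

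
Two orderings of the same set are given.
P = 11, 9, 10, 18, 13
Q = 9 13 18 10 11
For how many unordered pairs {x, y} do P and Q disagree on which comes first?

7

Assign each item its position (1..5) in the first ordering, then rewrite the second ordering as that position sequence:
positions: 11→1, 9→2, 10→3, 18→4, 13→5
second ordering as positions: [2, 5, 4, 3, 1]
Discordant pairs = inversions in this position sequence.
2: 1 → 1
5: 4, 3, 1 → 3
4: 3, 1 → 2
3: 1 → 1
1: 0
Total: 1 + 3 + 2 + 1 + 0 = 7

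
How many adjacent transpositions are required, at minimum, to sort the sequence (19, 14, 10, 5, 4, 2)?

15

Each adjacent swap fixes exactly one inversion, so the minimum swap count equals the number of inversions.
Count inversions — for each element, later elements that are smaller:
19: 14, 10, 5, 4, 2 → 5
14: 10, 5, 4, 2 → 4
10: 5, 4, 2 → 3
5: 4, 2 → 2
4: 2 → 1
2: none → 0
Total inversions: 5 + 4 + 3 + 2 + 1 + 0 = 15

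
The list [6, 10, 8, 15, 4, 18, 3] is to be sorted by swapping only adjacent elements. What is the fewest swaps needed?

Minimum adjacent swaps = number of inversions (each swap of adjacent out-of-order elements removes one inversion and no swap can remove more).
Count inversions — for each element, later elements that are smaller:
6: 4, 3 → 2
10: 8, 4, 3 → 3
8: 4, 3 → 2
15: 4, 3 → 2
4: 3 → 1
18: 3 → 1
3: none → 0
Total inversions: 2 + 3 + 2 + 2 + 1 + 1 + 0 = 11

11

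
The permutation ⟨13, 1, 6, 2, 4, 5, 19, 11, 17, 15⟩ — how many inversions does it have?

For each element, count later entries that are smaller:
13 → 1, 6, 2, 4, 5, 11 → 6
1 → none → 0
6 → 2, 4, 5 → 3
2 → none → 0
4 → none → 0
5 → none → 0
19 → 11, 17, 15 → 3
11 → none → 0
17 → 15 → 1
15 → none → 0
Sum: 6 + 0 + 3 + 0 + 0 + 0 + 3 + 0 + 1 + 0 = 13

13 inversions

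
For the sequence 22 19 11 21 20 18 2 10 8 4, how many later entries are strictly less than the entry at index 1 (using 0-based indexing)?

6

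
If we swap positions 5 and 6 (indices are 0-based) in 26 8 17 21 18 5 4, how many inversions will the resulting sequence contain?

Positions 5 and 6 hold 5 and 4; after swapping, the array is [26, 8, 17, 21, 18, 4, 5].
Sweep left to right; for each value list the smaller values that follow it:
26: 6
8: 2
17: 2
21: 3
18: 2
4: 0
5: 0
Sum: 6 + 2 + 2 + 3 + 2 + 0 + 0 = 15

There are 15 inversions.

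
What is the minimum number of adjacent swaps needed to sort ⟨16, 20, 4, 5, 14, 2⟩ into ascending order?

11 adjacent swaps

Each adjacent swap fixes exactly one inversion, so the minimum swap count equals the number of inversions.
Count inversions — for each element, later elements that are smaller:
16: 4, 5, 14, 2 → 4
20: 4, 5, 14, 2 → 4
4: 2 → 1
5: 2 → 1
14: 2 → 1
2: none → 0
Total inversions: 4 + 4 + 1 + 1 + 1 + 0 = 11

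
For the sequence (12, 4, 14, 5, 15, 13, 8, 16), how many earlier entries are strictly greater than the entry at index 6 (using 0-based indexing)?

4 such elements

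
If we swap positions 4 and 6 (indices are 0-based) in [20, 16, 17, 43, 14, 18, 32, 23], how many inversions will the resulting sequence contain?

14

Positions 4 and 6 hold 14 and 32; after swapping, the array is [20, 16, 17, 43, 32, 18, 14, 23].
Element-by-element contributions:
20 → 16, 17, 18, 14 → 4
16 → 14 → 1
17 → 14 → 1
43 → 32, 18, 14, 23 → 4
32 → 18, 14, 23 → 3
18 → 14 → 1
14 → none → 0
23 → none → 0
Sum: 4 + 1 + 1 + 4 + 3 + 1 + 0 + 0 = 14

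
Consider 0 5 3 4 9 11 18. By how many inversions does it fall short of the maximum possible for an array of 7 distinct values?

Maximum inversions for 7 distinct elements is C(7, 2) = 7·6/2 = 21.
Current inversions — for each element, count later smaller elements:
0: 0
5: 2
3: 0
4: 0
9: 0
11: 0
18: 0
Current total: 0 + 2 + 0 + 0 + 0 + 0 + 0 = 2
Shortfall: 21 − 2 = 19

19 inversions short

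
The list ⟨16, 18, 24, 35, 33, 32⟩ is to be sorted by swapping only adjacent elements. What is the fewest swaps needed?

Minimum adjacent swaps = number of inversions (each swap of adjacent out-of-order elements removes one inversion and no swap can remove more).
Count inversions — for each element, later elements that are smaller:
16: none → 0
18: none → 0
24: none → 0
35: 33, 32 → 2
33: 32 → 1
32: none → 0
Total inversions: 0 + 0 + 0 + 2 + 1 + 0 = 3

3 adjacent swaps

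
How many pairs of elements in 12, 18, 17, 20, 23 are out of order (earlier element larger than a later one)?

1 out-of-order pair

Inversion pairs (indices are 0-based):
(1,2): 18 > 17
That's 1 pair.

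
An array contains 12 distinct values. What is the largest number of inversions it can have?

There are 66 inversions.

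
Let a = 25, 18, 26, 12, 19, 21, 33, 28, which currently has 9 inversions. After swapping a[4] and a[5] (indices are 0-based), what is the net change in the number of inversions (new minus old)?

+1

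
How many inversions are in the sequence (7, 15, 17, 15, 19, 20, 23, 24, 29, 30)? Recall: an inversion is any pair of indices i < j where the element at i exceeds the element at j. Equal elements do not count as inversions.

There is 1 inversion.

Element-by-element contributions:
7 → none → 0
15 → none → 0
17 → 15 → 1
15 → none → 0
19 → none → 0
20 → none → 0
23 → none → 0
24 → none → 0
29 → none → 0
30 → none → 0
Sum: 0 + 0 + 1 + 0 + 0 + 0 + 0 + 0 + 0 + 0 = 1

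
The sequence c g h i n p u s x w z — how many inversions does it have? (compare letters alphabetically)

2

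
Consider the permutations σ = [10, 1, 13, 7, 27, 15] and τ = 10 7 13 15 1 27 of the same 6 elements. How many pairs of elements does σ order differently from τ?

There are 5 discordant pairs.

Assign each item its position (1..6) in the first ordering, then rewrite the second ordering as that position sequence:
positions: 10→1, 1→2, 13→3, 7→4, 27→5, 15→6
second ordering as positions: [1, 4, 3, 6, 2, 5]
Discordant pairs = inversions in this position sequence.
1: 0
4: 3, 2 → 2
3: 2 → 1
6: 2, 5 → 2
2: 0
5: 0
Total: 0 + 2 + 1 + 2 + 0 + 0 = 5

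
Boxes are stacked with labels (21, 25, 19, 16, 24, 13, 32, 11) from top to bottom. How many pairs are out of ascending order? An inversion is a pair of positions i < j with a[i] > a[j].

18

For each element, count later entries that are smaller:
21 → 19, 16, 13, 11 → 4
25 → 19, 16, 24, 13, 11 → 5
19 → 16, 13, 11 → 3
16 → 13, 11 → 2
24 → 13, 11 → 2
13 → 11 → 1
32 → 11 → 1
11 → none → 0
Sum: 4 + 5 + 3 + 2 + 2 + 1 + 1 + 0 = 18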